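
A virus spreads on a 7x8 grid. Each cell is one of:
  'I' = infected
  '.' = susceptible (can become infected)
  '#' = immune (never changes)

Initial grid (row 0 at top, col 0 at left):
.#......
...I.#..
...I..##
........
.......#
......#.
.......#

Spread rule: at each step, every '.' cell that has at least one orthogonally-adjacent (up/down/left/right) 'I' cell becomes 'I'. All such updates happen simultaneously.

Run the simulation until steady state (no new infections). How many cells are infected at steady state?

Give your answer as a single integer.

Step 0 (initial): 2 infected
Step 1: +6 new -> 8 infected
Step 2: +8 new -> 16 infected
Step 3: +8 new -> 24 infected
Step 4: +9 new -> 33 infected
Step 5: +9 new -> 42 infected
Step 6: +4 new -> 46 infected
Step 7: +2 new -> 48 infected
Step 8: +0 new -> 48 infected

Answer: 48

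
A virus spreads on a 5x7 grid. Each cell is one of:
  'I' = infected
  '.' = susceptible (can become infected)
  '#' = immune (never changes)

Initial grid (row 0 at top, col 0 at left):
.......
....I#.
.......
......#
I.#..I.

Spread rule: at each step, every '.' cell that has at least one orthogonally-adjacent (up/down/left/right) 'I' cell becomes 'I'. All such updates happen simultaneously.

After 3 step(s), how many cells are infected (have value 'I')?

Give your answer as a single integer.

Step 0 (initial): 3 infected
Step 1: +8 new -> 11 infected
Step 2: +9 new -> 20 infected
Step 3: +9 new -> 29 infected

Answer: 29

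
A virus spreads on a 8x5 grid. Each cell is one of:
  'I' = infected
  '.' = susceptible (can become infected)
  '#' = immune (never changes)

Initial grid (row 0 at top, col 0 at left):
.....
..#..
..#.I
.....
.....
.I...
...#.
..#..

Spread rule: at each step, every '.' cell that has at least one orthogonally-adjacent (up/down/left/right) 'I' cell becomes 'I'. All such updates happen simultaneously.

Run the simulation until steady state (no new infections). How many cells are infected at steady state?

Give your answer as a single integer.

Step 0 (initial): 2 infected
Step 1: +7 new -> 9 infected
Step 2: +11 new -> 20 infected
Step 3: +7 new -> 27 infected
Step 4: +4 new -> 31 infected
Step 5: +3 new -> 34 infected
Step 6: +2 new -> 36 infected
Step 7: +0 new -> 36 infected

Answer: 36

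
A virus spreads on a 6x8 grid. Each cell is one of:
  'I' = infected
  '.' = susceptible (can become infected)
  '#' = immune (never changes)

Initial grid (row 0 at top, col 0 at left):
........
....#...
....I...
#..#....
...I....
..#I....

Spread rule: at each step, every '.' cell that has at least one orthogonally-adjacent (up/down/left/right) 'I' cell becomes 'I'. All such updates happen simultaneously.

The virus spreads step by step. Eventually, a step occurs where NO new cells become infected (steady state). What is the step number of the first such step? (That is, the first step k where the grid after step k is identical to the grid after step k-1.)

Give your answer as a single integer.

Step 0 (initial): 3 infected
Step 1: +6 new -> 9 infected
Step 2: +9 new -> 18 infected
Step 3: +12 new -> 30 infected
Step 4: +10 new -> 40 infected
Step 5: +3 new -> 43 infected
Step 6: +1 new -> 44 infected
Step 7: +0 new -> 44 infected

Answer: 7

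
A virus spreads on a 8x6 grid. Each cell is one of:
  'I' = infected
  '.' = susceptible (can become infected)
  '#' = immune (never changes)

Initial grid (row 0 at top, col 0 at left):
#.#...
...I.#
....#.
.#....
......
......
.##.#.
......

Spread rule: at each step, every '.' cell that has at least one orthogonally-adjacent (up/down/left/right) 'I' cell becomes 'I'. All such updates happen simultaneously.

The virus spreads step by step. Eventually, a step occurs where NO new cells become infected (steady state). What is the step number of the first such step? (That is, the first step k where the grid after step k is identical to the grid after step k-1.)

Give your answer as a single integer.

Step 0 (initial): 1 infected
Step 1: +4 new -> 5 infected
Step 2: +4 new -> 9 infected
Step 3: +7 new -> 16 infected
Step 4: +5 new -> 21 infected
Step 5: +7 new -> 28 infected
Step 6: +4 new -> 32 infected
Step 7: +4 new -> 36 infected
Step 8: +3 new -> 39 infected
Step 9: +1 new -> 40 infected
Step 10: +0 new -> 40 infected

Answer: 10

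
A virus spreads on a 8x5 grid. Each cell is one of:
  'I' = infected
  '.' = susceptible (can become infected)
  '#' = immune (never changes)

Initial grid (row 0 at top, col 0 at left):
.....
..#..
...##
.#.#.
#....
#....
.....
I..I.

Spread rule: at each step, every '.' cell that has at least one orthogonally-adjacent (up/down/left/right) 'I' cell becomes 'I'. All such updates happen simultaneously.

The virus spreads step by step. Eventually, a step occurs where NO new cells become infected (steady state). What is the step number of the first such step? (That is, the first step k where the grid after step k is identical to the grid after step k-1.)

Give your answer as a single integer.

Step 0 (initial): 2 infected
Step 1: +5 new -> 7 infected
Step 2: +4 new -> 11 infected
Step 3: +4 new -> 15 infected
Step 4: +3 new -> 18 infected
Step 5: +2 new -> 20 infected
Step 6: +1 new -> 21 infected
Step 7: +1 new -> 22 infected
Step 8: +2 new -> 24 infected
Step 9: +3 new -> 27 infected
Step 10: +2 new -> 29 infected
Step 11: +1 new -> 30 infected
Step 12: +2 new -> 32 infected
Step 13: +1 new -> 33 infected
Step 14: +0 new -> 33 infected

Answer: 14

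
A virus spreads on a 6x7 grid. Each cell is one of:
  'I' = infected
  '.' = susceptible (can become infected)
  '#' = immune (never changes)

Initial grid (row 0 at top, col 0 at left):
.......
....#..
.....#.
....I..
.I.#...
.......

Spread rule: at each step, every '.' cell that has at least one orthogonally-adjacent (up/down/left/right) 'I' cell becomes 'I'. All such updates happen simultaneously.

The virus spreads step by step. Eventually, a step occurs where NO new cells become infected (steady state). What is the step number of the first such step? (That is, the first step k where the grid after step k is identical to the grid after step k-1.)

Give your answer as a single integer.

Step 0 (initial): 2 infected
Step 1: +8 new -> 10 infected
Step 2: +9 new -> 19 infected
Step 3: +8 new -> 27 infected
Step 4: +6 new -> 33 infected
Step 5: +5 new -> 38 infected
Step 6: +1 new -> 39 infected
Step 7: +0 new -> 39 infected

Answer: 7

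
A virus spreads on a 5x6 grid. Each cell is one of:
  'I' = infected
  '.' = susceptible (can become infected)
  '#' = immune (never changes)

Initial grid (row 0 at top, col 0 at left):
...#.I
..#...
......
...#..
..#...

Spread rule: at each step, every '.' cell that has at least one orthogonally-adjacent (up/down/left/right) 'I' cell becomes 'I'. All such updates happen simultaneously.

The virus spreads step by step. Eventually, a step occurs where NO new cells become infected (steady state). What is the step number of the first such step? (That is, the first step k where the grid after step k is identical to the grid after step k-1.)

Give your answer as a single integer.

Step 0 (initial): 1 infected
Step 1: +2 new -> 3 infected
Step 2: +2 new -> 5 infected
Step 3: +3 new -> 8 infected
Step 4: +3 new -> 11 infected
Step 5: +2 new -> 13 infected
Step 6: +3 new -> 16 infected
Step 7: +3 new -> 19 infected
Step 8: +4 new -> 23 infected
Step 9: +3 new -> 26 infected
Step 10: +0 new -> 26 infected

Answer: 10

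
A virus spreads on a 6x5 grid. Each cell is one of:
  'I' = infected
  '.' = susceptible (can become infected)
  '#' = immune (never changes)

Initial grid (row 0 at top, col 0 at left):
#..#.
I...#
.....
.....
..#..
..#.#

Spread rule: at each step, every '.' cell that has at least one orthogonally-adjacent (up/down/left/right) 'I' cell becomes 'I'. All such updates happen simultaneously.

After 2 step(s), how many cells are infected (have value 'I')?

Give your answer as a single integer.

Step 0 (initial): 1 infected
Step 1: +2 new -> 3 infected
Step 2: +4 new -> 7 infected

Answer: 7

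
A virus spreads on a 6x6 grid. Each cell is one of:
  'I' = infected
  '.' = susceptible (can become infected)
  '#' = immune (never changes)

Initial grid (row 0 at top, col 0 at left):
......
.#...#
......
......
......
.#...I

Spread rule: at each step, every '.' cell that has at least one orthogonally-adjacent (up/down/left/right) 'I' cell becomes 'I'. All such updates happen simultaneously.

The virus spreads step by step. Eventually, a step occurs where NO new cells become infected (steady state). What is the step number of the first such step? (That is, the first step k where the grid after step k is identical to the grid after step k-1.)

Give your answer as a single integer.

Step 0 (initial): 1 infected
Step 1: +2 new -> 3 infected
Step 2: +3 new -> 6 infected
Step 3: +4 new -> 10 infected
Step 4: +3 new -> 13 infected
Step 5: +4 new -> 17 infected
Step 6: +5 new -> 22 infected
Step 7: +6 new -> 28 infected
Step 8: +2 new -> 30 infected
Step 9: +2 new -> 32 infected
Step 10: +1 new -> 33 infected
Step 11: +0 new -> 33 infected

Answer: 11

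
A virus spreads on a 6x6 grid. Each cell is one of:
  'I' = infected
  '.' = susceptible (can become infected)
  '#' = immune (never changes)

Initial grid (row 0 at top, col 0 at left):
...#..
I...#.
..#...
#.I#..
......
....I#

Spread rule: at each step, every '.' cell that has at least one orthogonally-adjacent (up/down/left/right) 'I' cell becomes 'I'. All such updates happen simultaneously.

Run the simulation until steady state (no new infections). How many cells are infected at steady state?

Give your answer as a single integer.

Answer: 30

Derivation:
Step 0 (initial): 3 infected
Step 1: +7 new -> 10 infected
Step 2: +8 new -> 18 infected
Step 3: +6 new -> 24 infected
Step 4: +3 new -> 27 infected
Step 5: +1 new -> 28 infected
Step 6: +1 new -> 29 infected
Step 7: +1 new -> 30 infected
Step 8: +0 new -> 30 infected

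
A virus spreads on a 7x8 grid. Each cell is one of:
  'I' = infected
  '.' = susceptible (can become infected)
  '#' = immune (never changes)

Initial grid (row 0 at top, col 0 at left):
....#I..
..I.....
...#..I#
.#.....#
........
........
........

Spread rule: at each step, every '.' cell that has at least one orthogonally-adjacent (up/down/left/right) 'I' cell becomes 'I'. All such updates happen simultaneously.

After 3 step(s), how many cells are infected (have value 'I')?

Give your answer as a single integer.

Step 0 (initial): 3 infected
Step 1: +9 new -> 12 infected
Step 2: +11 new -> 23 infected
Step 3: +8 new -> 31 infected

Answer: 31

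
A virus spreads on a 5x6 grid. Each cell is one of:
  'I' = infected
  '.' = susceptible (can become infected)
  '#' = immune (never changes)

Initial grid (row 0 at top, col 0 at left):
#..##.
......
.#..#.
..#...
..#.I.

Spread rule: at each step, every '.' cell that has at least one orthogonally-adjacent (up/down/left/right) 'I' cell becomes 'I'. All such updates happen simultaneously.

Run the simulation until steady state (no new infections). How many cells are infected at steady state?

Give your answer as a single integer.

Answer: 23

Derivation:
Step 0 (initial): 1 infected
Step 1: +3 new -> 4 infected
Step 2: +2 new -> 6 infected
Step 3: +2 new -> 8 infected
Step 4: +3 new -> 11 infected
Step 5: +3 new -> 14 infected
Step 6: +2 new -> 16 infected
Step 7: +2 new -> 18 infected
Step 8: +1 new -> 19 infected
Step 9: +1 new -> 20 infected
Step 10: +2 new -> 22 infected
Step 11: +1 new -> 23 infected
Step 12: +0 new -> 23 infected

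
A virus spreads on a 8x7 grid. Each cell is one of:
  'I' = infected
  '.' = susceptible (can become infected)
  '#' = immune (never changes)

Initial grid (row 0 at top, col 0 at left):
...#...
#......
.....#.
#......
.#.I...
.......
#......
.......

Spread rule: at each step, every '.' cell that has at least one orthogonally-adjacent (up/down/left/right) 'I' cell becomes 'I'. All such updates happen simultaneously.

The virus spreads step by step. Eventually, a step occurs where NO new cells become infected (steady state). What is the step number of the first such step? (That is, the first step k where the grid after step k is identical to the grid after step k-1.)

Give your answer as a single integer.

Answer: 8

Derivation:
Step 0 (initial): 1 infected
Step 1: +4 new -> 5 infected
Step 2: +7 new -> 12 infected
Step 3: +11 new -> 23 infected
Step 4: +10 new -> 33 infected
Step 5: +10 new -> 43 infected
Step 6: +5 new -> 48 infected
Step 7: +2 new -> 50 infected
Step 8: +0 new -> 50 infected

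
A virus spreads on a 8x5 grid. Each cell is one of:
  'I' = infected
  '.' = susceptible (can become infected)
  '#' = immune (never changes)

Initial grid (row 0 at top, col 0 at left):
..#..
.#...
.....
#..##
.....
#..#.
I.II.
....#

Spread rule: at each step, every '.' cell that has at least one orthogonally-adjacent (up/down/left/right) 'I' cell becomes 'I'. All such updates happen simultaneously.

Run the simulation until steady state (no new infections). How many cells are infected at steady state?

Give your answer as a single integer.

Step 0 (initial): 3 infected
Step 1: +6 new -> 9 infected
Step 2: +4 new -> 13 infected
Step 3: +4 new -> 17 infected
Step 4: +3 new -> 20 infected
Step 5: +3 new -> 23 infected
Step 6: +3 new -> 26 infected
Step 7: +3 new -> 29 infected
Step 8: +2 new -> 31 infected
Step 9: +1 new -> 32 infected
Step 10: +0 new -> 32 infected

Answer: 32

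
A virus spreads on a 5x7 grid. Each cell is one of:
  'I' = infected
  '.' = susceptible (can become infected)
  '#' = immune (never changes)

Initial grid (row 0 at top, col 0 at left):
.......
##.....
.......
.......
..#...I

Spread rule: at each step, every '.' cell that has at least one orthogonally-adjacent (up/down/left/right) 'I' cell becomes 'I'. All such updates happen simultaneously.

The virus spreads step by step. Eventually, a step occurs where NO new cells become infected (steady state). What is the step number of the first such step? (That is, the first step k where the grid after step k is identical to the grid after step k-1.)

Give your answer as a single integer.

Step 0 (initial): 1 infected
Step 1: +2 new -> 3 infected
Step 2: +3 new -> 6 infected
Step 3: +4 new -> 10 infected
Step 4: +4 new -> 14 infected
Step 5: +4 new -> 18 infected
Step 6: +4 new -> 22 infected
Step 7: +5 new -> 27 infected
Step 8: +3 new -> 30 infected
Step 9: +1 new -> 31 infected
Step 10: +1 new -> 32 infected
Step 11: +0 new -> 32 infected

Answer: 11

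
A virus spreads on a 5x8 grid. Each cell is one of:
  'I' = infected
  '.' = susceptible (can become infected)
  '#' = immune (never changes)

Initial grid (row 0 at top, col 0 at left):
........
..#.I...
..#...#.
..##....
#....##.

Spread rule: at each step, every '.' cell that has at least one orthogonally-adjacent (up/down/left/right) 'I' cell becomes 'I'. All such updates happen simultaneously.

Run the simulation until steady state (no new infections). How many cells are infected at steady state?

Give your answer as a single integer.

Answer: 32

Derivation:
Step 0 (initial): 1 infected
Step 1: +4 new -> 5 infected
Step 2: +6 new -> 11 infected
Step 3: +5 new -> 16 infected
Step 4: +5 new -> 21 infected
Step 5: +4 new -> 25 infected
Step 6: +4 new -> 29 infected
Step 7: +2 new -> 31 infected
Step 8: +1 new -> 32 infected
Step 9: +0 new -> 32 infected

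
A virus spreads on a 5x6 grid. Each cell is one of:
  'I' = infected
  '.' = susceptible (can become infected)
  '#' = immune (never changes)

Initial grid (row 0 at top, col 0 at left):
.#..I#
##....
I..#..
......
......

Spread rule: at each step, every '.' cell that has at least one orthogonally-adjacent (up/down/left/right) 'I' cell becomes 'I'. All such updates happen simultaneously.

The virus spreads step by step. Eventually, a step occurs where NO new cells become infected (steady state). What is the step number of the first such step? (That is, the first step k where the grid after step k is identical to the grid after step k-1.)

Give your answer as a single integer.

Answer: 6

Derivation:
Step 0 (initial): 2 infected
Step 1: +4 new -> 6 infected
Step 2: +7 new -> 13 infected
Step 3: +5 new -> 18 infected
Step 4: +4 new -> 22 infected
Step 5: +2 new -> 24 infected
Step 6: +0 new -> 24 infected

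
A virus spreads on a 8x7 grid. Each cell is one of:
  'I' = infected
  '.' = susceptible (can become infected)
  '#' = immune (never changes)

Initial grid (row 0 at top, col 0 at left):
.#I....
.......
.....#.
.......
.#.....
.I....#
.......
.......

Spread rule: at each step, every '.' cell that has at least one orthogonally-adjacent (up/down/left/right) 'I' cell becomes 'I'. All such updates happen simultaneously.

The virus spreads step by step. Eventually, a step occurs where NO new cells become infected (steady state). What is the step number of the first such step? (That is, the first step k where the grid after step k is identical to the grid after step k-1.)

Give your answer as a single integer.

Step 0 (initial): 2 infected
Step 1: +5 new -> 7 infected
Step 2: +10 new -> 17 infected
Step 3: +12 new -> 29 infected
Step 4: +11 new -> 40 infected
Step 5: +5 new -> 45 infected
Step 6: +5 new -> 50 infected
Step 7: +2 new -> 52 infected
Step 8: +0 new -> 52 infected

Answer: 8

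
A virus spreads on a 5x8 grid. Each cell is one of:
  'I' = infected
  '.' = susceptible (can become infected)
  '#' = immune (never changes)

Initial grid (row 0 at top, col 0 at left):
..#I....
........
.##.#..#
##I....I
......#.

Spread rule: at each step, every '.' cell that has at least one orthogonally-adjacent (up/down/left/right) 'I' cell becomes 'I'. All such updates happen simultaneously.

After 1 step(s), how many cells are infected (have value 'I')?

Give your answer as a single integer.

Step 0 (initial): 3 infected
Step 1: +6 new -> 9 infected

Answer: 9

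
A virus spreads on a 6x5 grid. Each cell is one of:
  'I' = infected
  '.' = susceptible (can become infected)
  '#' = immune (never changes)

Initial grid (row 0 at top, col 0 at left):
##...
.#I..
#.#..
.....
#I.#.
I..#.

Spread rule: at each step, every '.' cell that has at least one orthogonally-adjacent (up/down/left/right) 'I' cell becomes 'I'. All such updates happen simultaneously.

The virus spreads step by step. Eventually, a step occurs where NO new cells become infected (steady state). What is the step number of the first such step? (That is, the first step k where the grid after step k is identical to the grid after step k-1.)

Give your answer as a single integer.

Step 0 (initial): 3 infected
Step 1: +5 new -> 8 infected
Step 2: +7 new -> 15 infected
Step 3: +3 new -> 18 infected
Step 4: +1 new -> 19 infected
Step 5: +1 new -> 20 infected
Step 6: +1 new -> 21 infected
Step 7: +0 new -> 21 infected

Answer: 7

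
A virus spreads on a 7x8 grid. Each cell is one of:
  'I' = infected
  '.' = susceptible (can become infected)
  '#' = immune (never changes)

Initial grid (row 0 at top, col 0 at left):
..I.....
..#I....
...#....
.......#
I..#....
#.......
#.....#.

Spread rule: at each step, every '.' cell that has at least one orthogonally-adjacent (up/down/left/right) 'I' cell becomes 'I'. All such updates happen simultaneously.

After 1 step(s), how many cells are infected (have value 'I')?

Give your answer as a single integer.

Answer: 8

Derivation:
Step 0 (initial): 3 infected
Step 1: +5 new -> 8 infected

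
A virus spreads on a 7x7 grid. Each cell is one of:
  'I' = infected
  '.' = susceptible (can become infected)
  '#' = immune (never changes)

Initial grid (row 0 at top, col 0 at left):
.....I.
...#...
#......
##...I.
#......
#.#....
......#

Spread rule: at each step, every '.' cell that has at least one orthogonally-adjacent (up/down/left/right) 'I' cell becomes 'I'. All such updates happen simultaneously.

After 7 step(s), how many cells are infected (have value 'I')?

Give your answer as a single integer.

Answer: 40

Derivation:
Step 0 (initial): 2 infected
Step 1: +7 new -> 9 infected
Step 2: +9 new -> 18 infected
Step 3: +7 new -> 25 infected
Step 4: +6 new -> 31 infected
Step 5: +5 new -> 36 infected
Step 6: +3 new -> 39 infected
Step 7: +1 new -> 40 infected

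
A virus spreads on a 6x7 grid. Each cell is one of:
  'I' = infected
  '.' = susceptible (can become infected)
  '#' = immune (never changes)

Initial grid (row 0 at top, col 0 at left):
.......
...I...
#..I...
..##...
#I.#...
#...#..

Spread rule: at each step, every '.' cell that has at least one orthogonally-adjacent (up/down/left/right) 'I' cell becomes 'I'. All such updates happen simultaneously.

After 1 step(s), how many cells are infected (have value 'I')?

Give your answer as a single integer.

Answer: 11

Derivation:
Step 0 (initial): 3 infected
Step 1: +8 new -> 11 infected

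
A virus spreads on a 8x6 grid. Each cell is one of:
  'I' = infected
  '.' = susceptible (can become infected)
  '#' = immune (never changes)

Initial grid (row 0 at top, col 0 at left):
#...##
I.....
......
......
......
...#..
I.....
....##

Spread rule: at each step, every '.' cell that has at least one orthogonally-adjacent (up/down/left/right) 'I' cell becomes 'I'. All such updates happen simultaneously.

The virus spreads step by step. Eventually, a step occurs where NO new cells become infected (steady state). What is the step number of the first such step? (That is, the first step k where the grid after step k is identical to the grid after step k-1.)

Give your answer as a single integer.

Answer: 8

Derivation:
Step 0 (initial): 2 infected
Step 1: +5 new -> 7 infected
Step 2: +8 new -> 15 infected
Step 3: +8 new -> 23 infected
Step 4: +7 new -> 30 infected
Step 5: +6 new -> 36 infected
Step 6: +4 new -> 40 infected
Step 7: +2 new -> 42 infected
Step 8: +0 new -> 42 infected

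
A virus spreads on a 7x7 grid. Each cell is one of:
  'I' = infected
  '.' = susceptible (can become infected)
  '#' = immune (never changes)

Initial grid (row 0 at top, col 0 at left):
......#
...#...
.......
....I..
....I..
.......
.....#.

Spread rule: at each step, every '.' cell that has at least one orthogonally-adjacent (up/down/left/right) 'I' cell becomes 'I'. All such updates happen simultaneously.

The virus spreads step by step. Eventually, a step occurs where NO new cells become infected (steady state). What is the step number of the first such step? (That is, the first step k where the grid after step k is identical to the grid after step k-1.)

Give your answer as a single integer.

Step 0 (initial): 2 infected
Step 1: +6 new -> 8 infected
Step 2: +10 new -> 18 infected
Step 3: +9 new -> 27 infected
Step 4: +10 new -> 37 infected
Step 5: +5 new -> 42 infected
Step 6: +3 new -> 45 infected
Step 7: +1 new -> 46 infected
Step 8: +0 new -> 46 infected

Answer: 8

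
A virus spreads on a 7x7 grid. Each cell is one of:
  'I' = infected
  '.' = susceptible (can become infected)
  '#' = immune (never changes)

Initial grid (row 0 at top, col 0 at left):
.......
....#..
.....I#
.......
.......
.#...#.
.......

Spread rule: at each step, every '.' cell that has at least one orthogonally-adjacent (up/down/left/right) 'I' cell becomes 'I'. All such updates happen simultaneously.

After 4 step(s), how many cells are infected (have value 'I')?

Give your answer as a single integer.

Answer: 24

Derivation:
Step 0 (initial): 1 infected
Step 1: +3 new -> 4 infected
Step 2: +6 new -> 10 infected
Step 3: +7 new -> 17 infected
Step 4: +7 new -> 24 infected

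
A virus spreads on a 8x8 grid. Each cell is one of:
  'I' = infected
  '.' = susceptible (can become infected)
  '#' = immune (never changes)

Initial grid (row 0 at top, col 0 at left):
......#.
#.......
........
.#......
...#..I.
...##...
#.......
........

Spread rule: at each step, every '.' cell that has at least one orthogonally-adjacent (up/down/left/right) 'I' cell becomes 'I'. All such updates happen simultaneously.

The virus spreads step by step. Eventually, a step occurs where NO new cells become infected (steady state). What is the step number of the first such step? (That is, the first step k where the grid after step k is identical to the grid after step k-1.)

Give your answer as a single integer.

Answer: 11

Derivation:
Step 0 (initial): 1 infected
Step 1: +4 new -> 5 infected
Step 2: +7 new -> 12 infected
Step 3: +7 new -> 19 infected
Step 4: +7 new -> 26 infected
Step 5: +7 new -> 33 infected
Step 6: +6 new -> 39 infected
Step 7: +7 new -> 46 infected
Step 8: +6 new -> 52 infected
Step 9: +4 new -> 56 infected
Step 10: +1 new -> 57 infected
Step 11: +0 new -> 57 infected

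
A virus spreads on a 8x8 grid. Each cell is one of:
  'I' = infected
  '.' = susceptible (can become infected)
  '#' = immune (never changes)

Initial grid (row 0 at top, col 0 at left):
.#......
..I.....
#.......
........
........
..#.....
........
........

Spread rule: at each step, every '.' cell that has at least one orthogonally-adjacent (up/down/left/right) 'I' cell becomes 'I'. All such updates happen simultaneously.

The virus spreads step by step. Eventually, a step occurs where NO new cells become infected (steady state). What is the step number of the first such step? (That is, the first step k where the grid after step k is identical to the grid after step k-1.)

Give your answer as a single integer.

Answer: 12

Derivation:
Step 0 (initial): 1 infected
Step 1: +4 new -> 5 infected
Step 2: +6 new -> 11 infected
Step 3: +7 new -> 18 infected
Step 4: +7 new -> 25 infected
Step 5: +8 new -> 33 infected
Step 6: +8 new -> 41 infected
Step 7: +8 new -> 49 infected
Step 8: +6 new -> 55 infected
Step 9: +3 new -> 58 infected
Step 10: +2 new -> 60 infected
Step 11: +1 new -> 61 infected
Step 12: +0 new -> 61 infected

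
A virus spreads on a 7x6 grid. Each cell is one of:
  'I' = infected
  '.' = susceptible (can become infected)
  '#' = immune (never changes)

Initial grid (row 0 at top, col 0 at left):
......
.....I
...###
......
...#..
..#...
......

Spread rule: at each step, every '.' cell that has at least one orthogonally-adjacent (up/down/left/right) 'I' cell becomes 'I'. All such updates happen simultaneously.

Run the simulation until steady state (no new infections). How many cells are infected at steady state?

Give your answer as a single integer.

Answer: 37

Derivation:
Step 0 (initial): 1 infected
Step 1: +2 new -> 3 infected
Step 2: +2 new -> 5 infected
Step 3: +2 new -> 7 infected
Step 4: +3 new -> 10 infected
Step 5: +4 new -> 14 infected
Step 6: +5 new -> 19 infected
Step 7: +3 new -> 22 infected
Step 8: +4 new -> 26 infected
Step 9: +4 new -> 30 infected
Step 10: +5 new -> 35 infected
Step 11: +2 new -> 37 infected
Step 12: +0 new -> 37 infected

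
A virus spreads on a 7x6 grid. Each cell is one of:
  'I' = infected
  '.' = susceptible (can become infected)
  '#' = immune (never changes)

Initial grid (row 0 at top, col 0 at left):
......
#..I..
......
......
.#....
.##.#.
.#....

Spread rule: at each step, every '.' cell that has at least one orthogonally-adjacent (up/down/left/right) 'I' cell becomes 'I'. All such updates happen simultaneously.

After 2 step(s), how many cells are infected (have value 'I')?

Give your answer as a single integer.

Step 0 (initial): 1 infected
Step 1: +4 new -> 5 infected
Step 2: +7 new -> 12 infected

Answer: 12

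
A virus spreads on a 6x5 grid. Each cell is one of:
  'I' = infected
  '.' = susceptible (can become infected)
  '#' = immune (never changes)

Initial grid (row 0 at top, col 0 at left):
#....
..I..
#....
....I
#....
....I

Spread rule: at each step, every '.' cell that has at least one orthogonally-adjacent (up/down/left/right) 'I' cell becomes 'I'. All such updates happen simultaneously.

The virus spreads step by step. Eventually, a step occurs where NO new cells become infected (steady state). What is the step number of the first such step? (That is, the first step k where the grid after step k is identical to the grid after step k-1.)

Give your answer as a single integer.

Answer: 5

Derivation:
Step 0 (initial): 3 infected
Step 1: +8 new -> 11 infected
Step 2: +9 new -> 20 infected
Step 3: +4 new -> 24 infected
Step 4: +3 new -> 27 infected
Step 5: +0 new -> 27 infected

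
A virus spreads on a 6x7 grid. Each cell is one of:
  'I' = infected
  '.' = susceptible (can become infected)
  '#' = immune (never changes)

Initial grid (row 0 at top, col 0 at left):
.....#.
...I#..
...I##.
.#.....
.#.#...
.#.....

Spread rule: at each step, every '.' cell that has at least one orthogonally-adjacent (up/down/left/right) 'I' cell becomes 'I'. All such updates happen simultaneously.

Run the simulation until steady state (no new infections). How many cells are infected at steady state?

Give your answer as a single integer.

Step 0 (initial): 2 infected
Step 1: +4 new -> 6 infected
Step 2: +6 new -> 12 infected
Step 3: +6 new -> 18 infected
Step 4: +6 new -> 24 infected
Step 5: +5 new -> 29 infected
Step 6: +3 new -> 32 infected
Step 7: +2 new -> 34 infected
Step 8: +0 new -> 34 infected

Answer: 34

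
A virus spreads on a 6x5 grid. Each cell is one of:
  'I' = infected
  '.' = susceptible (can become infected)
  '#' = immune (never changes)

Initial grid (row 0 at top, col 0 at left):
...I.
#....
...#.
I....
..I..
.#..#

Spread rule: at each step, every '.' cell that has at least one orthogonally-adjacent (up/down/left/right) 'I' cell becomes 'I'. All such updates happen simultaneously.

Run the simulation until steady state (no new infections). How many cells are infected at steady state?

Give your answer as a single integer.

Step 0 (initial): 3 infected
Step 1: +10 new -> 13 infected
Step 2: +9 new -> 22 infected
Step 3: +4 new -> 26 infected
Step 4: +0 new -> 26 infected

Answer: 26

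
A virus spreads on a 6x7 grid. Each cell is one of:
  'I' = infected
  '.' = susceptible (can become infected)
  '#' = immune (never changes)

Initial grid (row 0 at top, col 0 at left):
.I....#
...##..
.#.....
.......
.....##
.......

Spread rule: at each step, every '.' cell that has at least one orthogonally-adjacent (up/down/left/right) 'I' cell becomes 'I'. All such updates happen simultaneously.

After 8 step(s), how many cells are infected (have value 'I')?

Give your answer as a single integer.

Step 0 (initial): 1 infected
Step 1: +3 new -> 4 infected
Step 2: +3 new -> 7 infected
Step 3: +3 new -> 10 infected
Step 4: +4 new -> 14 infected
Step 5: +6 new -> 20 infected
Step 6: +7 new -> 27 infected
Step 7: +5 new -> 32 infected
Step 8: +2 new -> 34 infected

Answer: 34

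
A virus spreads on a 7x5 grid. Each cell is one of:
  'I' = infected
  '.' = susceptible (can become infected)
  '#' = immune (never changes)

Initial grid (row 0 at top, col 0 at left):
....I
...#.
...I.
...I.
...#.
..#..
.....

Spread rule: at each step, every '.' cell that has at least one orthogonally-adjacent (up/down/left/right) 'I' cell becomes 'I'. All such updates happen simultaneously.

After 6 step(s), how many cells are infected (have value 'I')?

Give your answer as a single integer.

Answer: 32

Derivation:
Step 0 (initial): 3 infected
Step 1: +6 new -> 9 infected
Step 2: +6 new -> 15 infected
Step 3: +6 new -> 21 infected
Step 4: +6 new -> 27 infected
Step 5: +3 new -> 30 infected
Step 6: +2 new -> 32 infected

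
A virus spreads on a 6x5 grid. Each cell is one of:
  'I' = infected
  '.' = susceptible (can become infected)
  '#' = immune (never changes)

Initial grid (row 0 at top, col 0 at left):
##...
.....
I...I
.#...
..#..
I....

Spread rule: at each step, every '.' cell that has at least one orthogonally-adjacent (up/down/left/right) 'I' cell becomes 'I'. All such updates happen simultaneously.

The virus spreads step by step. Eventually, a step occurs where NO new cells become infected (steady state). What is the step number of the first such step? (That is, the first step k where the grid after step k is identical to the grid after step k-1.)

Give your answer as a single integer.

Step 0 (initial): 3 infected
Step 1: +8 new -> 11 infected
Step 2: +8 new -> 19 infected
Step 3: +6 new -> 25 infected
Step 4: +1 new -> 26 infected
Step 5: +0 new -> 26 infected

Answer: 5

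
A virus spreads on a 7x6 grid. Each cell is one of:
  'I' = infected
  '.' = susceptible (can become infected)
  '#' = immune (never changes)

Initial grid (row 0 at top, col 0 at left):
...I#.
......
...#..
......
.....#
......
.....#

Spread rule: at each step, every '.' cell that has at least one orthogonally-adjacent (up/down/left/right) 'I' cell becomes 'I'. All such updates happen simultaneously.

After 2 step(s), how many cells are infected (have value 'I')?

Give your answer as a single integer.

Answer: 6

Derivation:
Step 0 (initial): 1 infected
Step 1: +2 new -> 3 infected
Step 2: +3 new -> 6 infected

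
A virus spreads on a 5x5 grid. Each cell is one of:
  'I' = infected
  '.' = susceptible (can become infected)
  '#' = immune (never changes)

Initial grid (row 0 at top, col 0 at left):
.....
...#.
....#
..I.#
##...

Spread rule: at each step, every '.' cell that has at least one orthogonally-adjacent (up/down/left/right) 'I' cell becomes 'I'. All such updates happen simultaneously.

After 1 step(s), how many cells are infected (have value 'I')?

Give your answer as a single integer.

Step 0 (initial): 1 infected
Step 1: +4 new -> 5 infected

Answer: 5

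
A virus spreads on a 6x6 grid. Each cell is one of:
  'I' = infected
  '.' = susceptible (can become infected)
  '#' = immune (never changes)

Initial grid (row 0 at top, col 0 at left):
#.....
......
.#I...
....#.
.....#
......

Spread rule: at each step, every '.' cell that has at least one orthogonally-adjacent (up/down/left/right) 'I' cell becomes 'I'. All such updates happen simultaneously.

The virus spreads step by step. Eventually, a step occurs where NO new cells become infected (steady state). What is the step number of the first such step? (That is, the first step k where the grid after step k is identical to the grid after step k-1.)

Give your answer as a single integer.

Answer: 7

Derivation:
Step 0 (initial): 1 infected
Step 1: +3 new -> 4 infected
Step 2: +7 new -> 11 infected
Step 3: +9 new -> 20 infected
Step 4: +8 new -> 28 infected
Step 5: +3 new -> 31 infected
Step 6: +1 new -> 32 infected
Step 7: +0 new -> 32 infected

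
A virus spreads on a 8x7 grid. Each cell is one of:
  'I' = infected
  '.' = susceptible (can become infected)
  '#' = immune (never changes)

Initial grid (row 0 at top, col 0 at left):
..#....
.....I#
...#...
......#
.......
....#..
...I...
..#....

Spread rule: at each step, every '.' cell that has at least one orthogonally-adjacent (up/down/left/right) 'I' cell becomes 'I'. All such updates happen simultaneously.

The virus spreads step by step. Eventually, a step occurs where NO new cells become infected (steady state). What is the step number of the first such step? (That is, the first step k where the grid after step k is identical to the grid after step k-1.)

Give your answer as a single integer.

Step 0 (initial): 2 infected
Step 1: +7 new -> 9 infected
Step 2: +11 new -> 20 infected
Step 3: +13 new -> 33 infected
Step 4: +9 new -> 42 infected
Step 5: +5 new -> 47 infected
Step 6: +3 new -> 50 infected
Step 7: +0 new -> 50 infected

Answer: 7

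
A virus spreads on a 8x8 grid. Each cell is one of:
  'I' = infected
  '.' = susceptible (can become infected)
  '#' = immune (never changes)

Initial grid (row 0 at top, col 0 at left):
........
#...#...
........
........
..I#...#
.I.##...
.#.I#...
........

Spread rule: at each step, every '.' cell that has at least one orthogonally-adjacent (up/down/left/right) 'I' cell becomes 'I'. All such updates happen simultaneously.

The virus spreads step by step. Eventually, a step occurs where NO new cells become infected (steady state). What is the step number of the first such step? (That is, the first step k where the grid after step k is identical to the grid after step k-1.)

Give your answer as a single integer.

Answer: 10

Derivation:
Step 0 (initial): 3 infected
Step 1: +6 new -> 9 infected
Step 2: +7 new -> 16 infected
Step 3: +8 new -> 24 infected
Step 4: +9 new -> 33 infected
Step 5: +8 new -> 41 infected
Step 6: +8 new -> 49 infected
Step 7: +4 new -> 53 infected
Step 8: +2 new -> 55 infected
Step 9: +1 new -> 56 infected
Step 10: +0 new -> 56 infected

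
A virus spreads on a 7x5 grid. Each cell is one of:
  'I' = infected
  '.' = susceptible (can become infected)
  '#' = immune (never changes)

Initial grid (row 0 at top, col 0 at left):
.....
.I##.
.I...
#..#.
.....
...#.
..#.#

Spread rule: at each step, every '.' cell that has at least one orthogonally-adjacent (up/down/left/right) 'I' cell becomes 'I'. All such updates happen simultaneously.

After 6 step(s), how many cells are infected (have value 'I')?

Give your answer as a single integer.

Step 0 (initial): 2 infected
Step 1: +5 new -> 7 infected
Step 2: +5 new -> 12 infected
Step 3: +5 new -> 17 infected
Step 4: +7 new -> 24 infected
Step 5: +2 new -> 26 infected
Step 6: +1 new -> 27 infected

Answer: 27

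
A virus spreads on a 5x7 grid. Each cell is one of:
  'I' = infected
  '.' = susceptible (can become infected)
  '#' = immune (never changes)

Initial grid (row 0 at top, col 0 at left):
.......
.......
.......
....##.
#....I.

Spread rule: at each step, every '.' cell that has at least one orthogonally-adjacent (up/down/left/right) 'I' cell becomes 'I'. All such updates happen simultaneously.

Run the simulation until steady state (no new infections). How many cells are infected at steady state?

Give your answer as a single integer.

Step 0 (initial): 1 infected
Step 1: +2 new -> 3 infected
Step 2: +2 new -> 5 infected
Step 3: +3 new -> 8 infected
Step 4: +5 new -> 13 infected
Step 5: +6 new -> 19 infected
Step 6: +6 new -> 25 infected
Step 7: +4 new -> 29 infected
Step 8: +2 new -> 31 infected
Step 9: +1 new -> 32 infected
Step 10: +0 new -> 32 infected

Answer: 32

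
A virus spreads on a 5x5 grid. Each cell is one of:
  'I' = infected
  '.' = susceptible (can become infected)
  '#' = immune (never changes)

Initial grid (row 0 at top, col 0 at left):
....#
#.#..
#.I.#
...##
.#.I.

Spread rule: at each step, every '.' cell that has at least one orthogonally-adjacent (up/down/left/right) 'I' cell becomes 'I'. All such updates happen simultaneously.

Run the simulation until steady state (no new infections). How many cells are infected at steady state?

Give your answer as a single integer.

Step 0 (initial): 2 infected
Step 1: +5 new -> 7 infected
Step 2: +3 new -> 10 infected
Step 3: +4 new -> 14 infected
Step 4: +3 new -> 17 infected
Step 5: +0 new -> 17 infected

Answer: 17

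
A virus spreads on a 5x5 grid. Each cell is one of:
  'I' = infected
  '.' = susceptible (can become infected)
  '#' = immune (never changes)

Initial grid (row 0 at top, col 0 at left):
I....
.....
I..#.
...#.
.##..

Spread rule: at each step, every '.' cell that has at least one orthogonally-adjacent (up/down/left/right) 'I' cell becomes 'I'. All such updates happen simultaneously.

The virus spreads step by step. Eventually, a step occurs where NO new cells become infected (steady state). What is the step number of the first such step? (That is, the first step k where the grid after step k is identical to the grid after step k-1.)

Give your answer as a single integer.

Step 0 (initial): 2 infected
Step 1: +4 new -> 6 infected
Step 2: +5 new -> 11 infected
Step 3: +3 new -> 14 infected
Step 4: +2 new -> 16 infected
Step 5: +1 new -> 17 infected
Step 6: +1 new -> 18 infected
Step 7: +1 new -> 19 infected
Step 8: +1 new -> 20 infected
Step 9: +1 new -> 21 infected
Step 10: +0 new -> 21 infected

Answer: 10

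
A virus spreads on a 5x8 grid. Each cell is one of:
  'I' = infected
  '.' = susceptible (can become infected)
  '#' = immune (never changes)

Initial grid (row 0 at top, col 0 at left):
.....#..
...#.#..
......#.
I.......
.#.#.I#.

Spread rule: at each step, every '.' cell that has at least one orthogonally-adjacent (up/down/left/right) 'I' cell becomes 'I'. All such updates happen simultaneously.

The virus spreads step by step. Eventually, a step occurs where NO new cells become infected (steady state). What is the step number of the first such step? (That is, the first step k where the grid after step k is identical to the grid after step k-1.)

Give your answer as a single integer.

Answer: 8

Derivation:
Step 0 (initial): 2 infected
Step 1: +5 new -> 7 infected
Step 2: +6 new -> 13 infected
Step 3: +7 new -> 20 infected
Step 4: +6 new -> 26 infected
Step 5: +3 new -> 29 infected
Step 6: +3 new -> 32 infected
Step 7: +1 new -> 33 infected
Step 8: +0 new -> 33 infected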